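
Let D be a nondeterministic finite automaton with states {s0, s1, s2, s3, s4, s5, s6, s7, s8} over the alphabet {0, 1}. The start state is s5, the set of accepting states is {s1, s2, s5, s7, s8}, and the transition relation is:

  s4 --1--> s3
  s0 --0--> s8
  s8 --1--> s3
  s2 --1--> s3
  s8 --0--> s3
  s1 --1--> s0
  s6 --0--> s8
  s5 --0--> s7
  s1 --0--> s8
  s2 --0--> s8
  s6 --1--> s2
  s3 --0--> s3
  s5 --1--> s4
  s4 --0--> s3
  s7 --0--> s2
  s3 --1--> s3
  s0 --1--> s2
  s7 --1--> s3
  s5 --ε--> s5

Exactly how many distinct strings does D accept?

The useful subgraph on states {s2, s5, s7, s8} is acyclic, so L(D) is finite; the longest accepting path visits 4 useful states, giving maximum string length 3.
Counting accepting paths from s5 by length: 1 of length 0, 1 of length 1, 1 of length 2, 1 of length 3. Total 4.

4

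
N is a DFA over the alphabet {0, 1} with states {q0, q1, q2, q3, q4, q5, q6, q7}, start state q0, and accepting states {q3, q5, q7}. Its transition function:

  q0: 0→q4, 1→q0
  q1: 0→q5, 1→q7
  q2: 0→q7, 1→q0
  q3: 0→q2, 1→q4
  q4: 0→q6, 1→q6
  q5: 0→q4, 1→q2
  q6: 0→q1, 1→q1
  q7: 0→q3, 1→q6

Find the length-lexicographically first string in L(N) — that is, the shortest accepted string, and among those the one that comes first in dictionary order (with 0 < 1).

A breadth-first search from q0 reaches an accepting state first via the path q0 → q4 → q6 → q1 → q5 on input 0000.
No string of length < 4 is accepted (BFS exhausts all shorter strings without reaching an accepting state), and 0000 is the lexicographically least accepting string of length 4.

0000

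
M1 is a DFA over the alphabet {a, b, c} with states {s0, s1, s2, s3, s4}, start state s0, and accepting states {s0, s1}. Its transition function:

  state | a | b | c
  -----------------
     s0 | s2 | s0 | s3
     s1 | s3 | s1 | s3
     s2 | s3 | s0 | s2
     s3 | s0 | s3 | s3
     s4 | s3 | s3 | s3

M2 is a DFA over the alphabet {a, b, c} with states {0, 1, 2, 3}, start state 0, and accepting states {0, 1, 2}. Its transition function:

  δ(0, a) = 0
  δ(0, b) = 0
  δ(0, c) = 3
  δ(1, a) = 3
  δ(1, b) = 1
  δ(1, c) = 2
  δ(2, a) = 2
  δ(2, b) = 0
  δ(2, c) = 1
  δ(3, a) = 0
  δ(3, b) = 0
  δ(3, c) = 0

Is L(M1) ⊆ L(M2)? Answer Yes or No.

Yes

Exploring the product automaton M1 × M2 from the start pair (s0, 0), following both machines on each input symbol, reaches 5 state pairs: (s0, 0), (s2, 0), (s3, 3), (s3, 0), (s2, 3).
M1 accepts in {s0, s1} and M2 accepts in {0, 1, 2}. The reachable pairs whose M1-component is accepting are (s0, 0); in each of them the M2-component is accepting too, so the product for L(M1) \ L(M2) (M1-component accepting, M2-component rejecting) has no reachable accepting pair and the difference is empty.
Hence every string in L(M1) is also in L(M2).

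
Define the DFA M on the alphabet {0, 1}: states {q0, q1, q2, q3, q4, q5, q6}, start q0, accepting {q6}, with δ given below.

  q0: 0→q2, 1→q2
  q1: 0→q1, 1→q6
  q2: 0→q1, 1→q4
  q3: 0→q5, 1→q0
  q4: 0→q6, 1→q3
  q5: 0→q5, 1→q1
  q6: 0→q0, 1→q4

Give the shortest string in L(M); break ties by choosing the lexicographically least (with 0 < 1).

001

A breadth-first search from q0 reaches an accepting state first via the path q0 → q2 → q1 → q6 on input 001.
No string of length < 3 is accepted (BFS exhausts all shorter strings without reaching an accepting state), and 001 is the lexicographically least accepting string of length 3.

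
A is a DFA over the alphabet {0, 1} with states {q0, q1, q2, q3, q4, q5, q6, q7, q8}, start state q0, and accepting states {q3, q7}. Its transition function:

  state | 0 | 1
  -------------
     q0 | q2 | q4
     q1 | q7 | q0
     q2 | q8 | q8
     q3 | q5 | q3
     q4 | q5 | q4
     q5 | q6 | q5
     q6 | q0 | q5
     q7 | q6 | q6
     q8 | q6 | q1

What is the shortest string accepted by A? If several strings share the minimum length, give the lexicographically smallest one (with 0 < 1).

A breadth-first search from q0 reaches an accepting state first via the path q0 → q2 → q8 → q1 → q7 on input 0010.
No string of length < 4 is accepted (BFS exhausts all shorter strings without reaching an accepting state), and 0010 is the lexicographically least accepting string of length 4.

0010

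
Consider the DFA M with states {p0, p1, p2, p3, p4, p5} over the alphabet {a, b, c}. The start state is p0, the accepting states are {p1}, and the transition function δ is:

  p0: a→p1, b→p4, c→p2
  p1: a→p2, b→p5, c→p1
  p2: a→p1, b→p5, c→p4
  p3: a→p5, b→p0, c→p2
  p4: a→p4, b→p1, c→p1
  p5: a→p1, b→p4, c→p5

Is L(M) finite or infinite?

infinite

State p1 is reachable from the start and can reach an accepting state, and it lies on the cycle p1 → p1.
Traversing that cycle any number of times yields accepted strings of unbounded length, so the language is infinite.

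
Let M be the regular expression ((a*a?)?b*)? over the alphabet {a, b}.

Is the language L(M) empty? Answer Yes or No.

The empty string ε matches the expression, so it belongs to L(M).
Since L(M) contains at least one string, it is not empty.

No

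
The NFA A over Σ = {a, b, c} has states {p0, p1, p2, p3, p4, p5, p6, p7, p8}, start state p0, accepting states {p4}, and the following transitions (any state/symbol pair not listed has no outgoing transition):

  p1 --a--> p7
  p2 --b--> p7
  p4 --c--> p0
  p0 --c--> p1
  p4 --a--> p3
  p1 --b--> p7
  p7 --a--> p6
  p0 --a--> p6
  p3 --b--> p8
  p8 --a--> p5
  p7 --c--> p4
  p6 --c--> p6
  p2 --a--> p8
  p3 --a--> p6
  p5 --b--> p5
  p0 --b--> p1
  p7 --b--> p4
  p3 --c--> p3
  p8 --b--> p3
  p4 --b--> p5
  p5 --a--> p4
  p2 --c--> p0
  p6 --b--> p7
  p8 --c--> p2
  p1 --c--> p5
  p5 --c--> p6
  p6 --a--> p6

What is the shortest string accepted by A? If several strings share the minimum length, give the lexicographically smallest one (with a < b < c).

abb

A breadth-first search from p0 reaches an accepting state first via the path p0 → p6 → p7 → p4 on input abb.
No string of length < 3 is accepted (BFS exhausts all shorter strings without reaching an accepting state), and abb is the lexicographically least accepting string of length 3.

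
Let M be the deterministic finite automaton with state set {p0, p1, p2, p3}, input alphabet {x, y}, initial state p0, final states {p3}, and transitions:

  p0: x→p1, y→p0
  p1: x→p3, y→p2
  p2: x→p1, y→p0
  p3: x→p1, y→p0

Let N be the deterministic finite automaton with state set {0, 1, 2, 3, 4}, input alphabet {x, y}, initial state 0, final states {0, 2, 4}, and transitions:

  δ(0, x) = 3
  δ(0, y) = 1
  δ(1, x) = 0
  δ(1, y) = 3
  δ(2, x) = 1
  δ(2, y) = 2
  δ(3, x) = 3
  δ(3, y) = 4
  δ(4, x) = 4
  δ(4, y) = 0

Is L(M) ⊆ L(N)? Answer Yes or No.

The string xx is in L(M) but not in L(N).
So L(M) ⊄ L(N).

No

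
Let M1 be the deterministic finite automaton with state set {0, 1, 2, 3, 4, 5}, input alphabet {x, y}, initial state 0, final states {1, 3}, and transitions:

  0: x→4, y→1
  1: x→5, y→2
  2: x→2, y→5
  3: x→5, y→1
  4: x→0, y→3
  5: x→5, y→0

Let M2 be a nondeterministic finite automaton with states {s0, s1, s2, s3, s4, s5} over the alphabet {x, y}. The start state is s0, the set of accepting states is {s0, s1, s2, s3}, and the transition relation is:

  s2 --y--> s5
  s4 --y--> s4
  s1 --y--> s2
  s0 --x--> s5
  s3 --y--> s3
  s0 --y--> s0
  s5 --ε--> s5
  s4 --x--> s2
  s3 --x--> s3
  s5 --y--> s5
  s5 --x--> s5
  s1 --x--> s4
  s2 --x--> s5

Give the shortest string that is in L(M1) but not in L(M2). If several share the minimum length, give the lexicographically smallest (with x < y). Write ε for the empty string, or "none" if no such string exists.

xy

The string xy is accepted by M1 but not by M2.
No shorter string lies in the difference, and xy is the lexicographically first length-2 string in L(M1) \ L(M2).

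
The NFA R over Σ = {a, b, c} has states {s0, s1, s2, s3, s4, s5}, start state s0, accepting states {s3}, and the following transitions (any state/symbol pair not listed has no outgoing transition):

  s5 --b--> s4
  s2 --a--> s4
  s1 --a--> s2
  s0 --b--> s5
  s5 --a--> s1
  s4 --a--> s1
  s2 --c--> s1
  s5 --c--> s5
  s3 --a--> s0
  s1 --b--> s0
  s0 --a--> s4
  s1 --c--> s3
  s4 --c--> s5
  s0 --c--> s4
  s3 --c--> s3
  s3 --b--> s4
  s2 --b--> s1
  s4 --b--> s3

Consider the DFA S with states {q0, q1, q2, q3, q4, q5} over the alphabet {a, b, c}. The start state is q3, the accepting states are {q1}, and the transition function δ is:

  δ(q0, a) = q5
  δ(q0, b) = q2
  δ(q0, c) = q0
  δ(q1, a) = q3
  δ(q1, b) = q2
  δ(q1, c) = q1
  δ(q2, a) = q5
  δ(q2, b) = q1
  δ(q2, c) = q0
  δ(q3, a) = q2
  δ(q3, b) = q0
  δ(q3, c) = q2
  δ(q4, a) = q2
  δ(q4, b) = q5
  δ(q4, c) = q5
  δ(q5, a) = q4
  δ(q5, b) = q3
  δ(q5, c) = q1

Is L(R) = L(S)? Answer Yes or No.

Exploring the product automaton R × S from the start pair (s0, q3), following both machines on each input symbol, reaches 6 state pairs: (s0, q3), (s4, q2), (s5, q0), (s1, q5), (s3, q1), (s2, q4).
R accepts in {s3} and S accepts in {q1}. In every reachable pair the two components are either both accepting — (s3, q1) — or both non-accepting, so no string is accepted by exactly one of the machines: L(R) \ L(S) and L(S) \ L(R) are both empty.
Hence every string is accepted by R iff it is accepted by S, and the two languages coincide.

Yes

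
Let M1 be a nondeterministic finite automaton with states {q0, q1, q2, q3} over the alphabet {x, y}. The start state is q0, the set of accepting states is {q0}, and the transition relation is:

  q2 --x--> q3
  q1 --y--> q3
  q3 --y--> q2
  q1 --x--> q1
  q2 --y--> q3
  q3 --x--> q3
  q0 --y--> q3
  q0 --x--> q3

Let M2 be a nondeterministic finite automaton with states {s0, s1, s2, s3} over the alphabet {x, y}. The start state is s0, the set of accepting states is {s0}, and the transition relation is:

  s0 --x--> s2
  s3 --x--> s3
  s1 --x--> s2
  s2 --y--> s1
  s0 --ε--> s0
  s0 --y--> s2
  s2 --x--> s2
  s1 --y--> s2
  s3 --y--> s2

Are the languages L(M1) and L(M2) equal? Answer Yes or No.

Exploring the product automaton M1 × M2 from the start pair (q0, s0), following both machines on each input symbol, reaches 3 state pairs: (q0, s0), (q3, s2), (q2, s1).
M1 accepts in {q0} and M2 accepts in {s0}. In every reachable pair the two components are either both accepting — (q0, s0) — or both non-accepting, so no string is accepted by exactly one of the machines: L(M1) \ L(M2) and L(M2) \ L(M1) are both empty.
Hence every string is accepted by M1 iff it is accepted by M2, and the two languages coincide.

Yes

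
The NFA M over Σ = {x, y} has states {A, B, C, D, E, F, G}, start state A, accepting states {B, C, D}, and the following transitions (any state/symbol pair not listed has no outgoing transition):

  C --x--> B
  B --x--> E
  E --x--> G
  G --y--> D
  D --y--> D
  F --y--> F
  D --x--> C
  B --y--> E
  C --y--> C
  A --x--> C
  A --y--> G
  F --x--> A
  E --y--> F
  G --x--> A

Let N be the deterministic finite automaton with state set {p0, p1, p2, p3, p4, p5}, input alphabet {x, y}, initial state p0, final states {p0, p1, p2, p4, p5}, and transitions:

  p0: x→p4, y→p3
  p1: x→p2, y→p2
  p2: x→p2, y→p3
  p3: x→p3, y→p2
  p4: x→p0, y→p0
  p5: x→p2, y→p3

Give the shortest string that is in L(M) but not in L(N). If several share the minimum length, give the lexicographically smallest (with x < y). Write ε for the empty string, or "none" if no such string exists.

xyy

The string xyy is accepted by M but not by N.
No shorter string lies in the difference, and xyy is the lexicographically first length-3 string in L(M) \ L(N).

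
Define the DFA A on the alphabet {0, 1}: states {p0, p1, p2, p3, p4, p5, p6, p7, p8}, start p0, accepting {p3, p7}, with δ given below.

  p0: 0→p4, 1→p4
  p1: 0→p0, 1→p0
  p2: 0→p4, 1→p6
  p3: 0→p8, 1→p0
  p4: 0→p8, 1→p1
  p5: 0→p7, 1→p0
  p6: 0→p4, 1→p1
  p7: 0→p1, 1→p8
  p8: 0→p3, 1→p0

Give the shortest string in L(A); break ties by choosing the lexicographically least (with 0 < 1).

000

A breadth-first search from p0 reaches an accepting state first via the path p0 → p4 → p8 → p3 on input 000.
No string of length < 3 is accepted (BFS exhausts all shorter strings without reaching an accepting state), and 000 is the lexicographically least accepting string of length 3.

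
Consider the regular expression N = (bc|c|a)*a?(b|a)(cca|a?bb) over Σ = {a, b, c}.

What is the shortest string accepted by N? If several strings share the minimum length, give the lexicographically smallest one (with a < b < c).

By inspection of the expression, no string of length less than 3 matches, and abb is the lexicographically first match of length 3.

abb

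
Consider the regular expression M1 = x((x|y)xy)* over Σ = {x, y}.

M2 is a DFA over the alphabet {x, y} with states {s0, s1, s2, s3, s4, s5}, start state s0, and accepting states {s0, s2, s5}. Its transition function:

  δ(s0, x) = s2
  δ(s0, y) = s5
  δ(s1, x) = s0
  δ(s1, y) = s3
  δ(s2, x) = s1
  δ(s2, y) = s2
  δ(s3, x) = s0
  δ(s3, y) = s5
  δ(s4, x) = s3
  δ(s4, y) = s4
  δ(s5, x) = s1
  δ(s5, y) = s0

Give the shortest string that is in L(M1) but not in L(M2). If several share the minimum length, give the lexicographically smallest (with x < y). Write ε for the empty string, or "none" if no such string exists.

xyxy

The string xyxy is accepted by M1 but not by M2.
No shorter string lies in the difference, and xyxy is the lexicographically first length-4 string in L(M1) \ L(M2).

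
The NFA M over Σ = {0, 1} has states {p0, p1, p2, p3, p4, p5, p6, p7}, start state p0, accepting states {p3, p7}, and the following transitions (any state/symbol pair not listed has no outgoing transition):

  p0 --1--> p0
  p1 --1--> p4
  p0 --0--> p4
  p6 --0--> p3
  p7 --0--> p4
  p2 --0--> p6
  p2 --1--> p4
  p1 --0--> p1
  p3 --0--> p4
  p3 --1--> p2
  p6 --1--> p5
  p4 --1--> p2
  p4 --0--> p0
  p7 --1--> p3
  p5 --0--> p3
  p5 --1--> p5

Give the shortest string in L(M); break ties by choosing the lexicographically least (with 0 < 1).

A breadth-first search from p0 reaches an accepting state first via the path p0 → p4 → p2 → p6 → p3 on input 0100.
No string of length < 4 is accepted (BFS exhausts all shorter strings without reaching an accepting state), and 0100 is the lexicographically least accepting string of length 4.

0100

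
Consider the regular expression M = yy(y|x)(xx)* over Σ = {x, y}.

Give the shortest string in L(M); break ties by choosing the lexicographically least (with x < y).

By inspection of the expression, no string of length less than 3 matches, and yyx is the lexicographically first match of length 3.

yyx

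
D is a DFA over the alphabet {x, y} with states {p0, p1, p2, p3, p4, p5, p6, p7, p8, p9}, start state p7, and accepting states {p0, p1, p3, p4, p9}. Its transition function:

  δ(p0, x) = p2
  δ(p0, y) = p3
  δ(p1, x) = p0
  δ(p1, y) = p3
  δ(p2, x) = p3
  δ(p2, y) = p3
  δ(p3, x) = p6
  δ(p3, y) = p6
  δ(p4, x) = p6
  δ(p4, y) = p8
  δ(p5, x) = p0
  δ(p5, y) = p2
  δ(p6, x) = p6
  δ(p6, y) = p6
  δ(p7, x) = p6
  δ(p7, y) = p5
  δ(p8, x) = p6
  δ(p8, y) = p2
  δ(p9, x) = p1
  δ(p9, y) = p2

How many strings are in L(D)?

6

The useful subgraph on states {p0, p2, p3, p5, p7} is acyclic, so L(D) is finite; the longest accepting path visits 5 useful states, giving maximum string length 4.
Counting accepting paths from p7 by length: 1 of length 2, 3 of length 3, 2 of length 4. Total 6.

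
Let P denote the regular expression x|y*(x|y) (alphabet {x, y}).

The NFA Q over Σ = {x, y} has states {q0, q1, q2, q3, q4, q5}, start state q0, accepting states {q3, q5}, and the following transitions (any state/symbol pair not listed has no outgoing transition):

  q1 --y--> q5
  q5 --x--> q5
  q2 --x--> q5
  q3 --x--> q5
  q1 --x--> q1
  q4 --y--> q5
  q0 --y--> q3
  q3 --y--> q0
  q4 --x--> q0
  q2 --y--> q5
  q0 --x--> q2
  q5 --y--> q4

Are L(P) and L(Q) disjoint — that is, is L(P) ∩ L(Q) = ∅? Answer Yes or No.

The string y is accepted by both P and Q.
Hence L(P) ∩ L(Q) ≠ ∅.

No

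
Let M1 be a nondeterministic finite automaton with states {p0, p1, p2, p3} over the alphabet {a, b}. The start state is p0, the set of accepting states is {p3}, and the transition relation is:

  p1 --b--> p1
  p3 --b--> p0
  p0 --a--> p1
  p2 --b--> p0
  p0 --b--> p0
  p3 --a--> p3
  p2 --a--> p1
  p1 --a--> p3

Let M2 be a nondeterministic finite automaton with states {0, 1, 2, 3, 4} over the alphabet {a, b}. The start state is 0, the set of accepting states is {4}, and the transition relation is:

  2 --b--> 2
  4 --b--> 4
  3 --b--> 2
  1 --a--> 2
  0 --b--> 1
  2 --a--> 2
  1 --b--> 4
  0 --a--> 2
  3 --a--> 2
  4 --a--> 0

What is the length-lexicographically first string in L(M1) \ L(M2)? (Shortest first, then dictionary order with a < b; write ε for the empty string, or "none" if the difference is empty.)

The string aa is accepted by M1 but not by M2.
No shorter string lies in the difference, and aa is the lexicographically first length-2 string in L(M1) \ L(M2).

aa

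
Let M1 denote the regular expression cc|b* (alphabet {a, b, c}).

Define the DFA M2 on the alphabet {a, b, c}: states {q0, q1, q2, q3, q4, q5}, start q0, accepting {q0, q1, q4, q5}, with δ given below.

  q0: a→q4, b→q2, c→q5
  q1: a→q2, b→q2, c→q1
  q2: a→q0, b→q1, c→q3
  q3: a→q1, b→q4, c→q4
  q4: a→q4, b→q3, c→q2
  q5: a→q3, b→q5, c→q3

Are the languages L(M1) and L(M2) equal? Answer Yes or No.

The string b is accepted by M1 but rejected by M2.
So L(M1) ≠ L(M2).

No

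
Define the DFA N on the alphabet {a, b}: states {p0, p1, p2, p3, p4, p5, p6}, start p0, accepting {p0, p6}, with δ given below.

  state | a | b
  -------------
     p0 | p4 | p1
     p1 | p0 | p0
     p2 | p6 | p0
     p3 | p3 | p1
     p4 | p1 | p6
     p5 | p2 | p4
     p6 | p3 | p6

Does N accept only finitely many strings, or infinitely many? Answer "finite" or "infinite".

infinite

State p0 is reachable from the start and can reach an accepting state, and it lies on the cycle p0 → p1 → p0.
Traversing that cycle any number of times yields accepted strings of unbounded length, so the language is infinite.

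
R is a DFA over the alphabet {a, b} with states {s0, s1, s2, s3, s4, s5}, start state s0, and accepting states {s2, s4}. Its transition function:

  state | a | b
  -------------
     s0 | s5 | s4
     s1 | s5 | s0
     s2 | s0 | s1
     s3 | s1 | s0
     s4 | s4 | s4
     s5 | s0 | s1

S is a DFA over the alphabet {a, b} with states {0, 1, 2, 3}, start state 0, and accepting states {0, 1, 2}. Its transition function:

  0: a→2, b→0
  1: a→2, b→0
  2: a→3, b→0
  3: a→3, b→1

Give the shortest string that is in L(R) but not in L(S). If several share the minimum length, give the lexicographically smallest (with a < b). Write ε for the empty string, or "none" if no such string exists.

baa

The string baa is accepted by R but not by S.
No shorter string lies in the difference, and baa is the lexicographically first length-3 string in L(R) \ L(S).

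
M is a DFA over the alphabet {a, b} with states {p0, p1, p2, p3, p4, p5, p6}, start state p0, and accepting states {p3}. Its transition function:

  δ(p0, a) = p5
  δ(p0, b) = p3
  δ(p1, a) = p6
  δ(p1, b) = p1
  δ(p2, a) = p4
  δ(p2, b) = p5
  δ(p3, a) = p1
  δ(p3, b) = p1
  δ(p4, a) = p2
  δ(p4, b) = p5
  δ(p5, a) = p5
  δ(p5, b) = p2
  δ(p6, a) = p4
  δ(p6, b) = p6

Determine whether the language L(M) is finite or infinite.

The useful states (reachable from p0 and able to reach an accepting state) are {p0, p3}.
Restricted to these states the transition graph has no cycle, so every accepting path has bounded length and L is finite.

finite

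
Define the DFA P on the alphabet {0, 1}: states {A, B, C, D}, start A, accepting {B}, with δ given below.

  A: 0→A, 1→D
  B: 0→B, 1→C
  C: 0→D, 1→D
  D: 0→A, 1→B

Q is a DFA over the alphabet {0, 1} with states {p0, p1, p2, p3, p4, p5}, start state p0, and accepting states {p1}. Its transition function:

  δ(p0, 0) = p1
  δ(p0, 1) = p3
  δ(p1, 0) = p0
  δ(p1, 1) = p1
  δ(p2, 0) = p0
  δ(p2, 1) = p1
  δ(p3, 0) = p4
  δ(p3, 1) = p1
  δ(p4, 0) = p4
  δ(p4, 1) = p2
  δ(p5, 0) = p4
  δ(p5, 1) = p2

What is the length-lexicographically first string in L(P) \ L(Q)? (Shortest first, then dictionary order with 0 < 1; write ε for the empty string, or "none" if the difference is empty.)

110

The string 110 is accepted by P but not by Q.
No shorter string lies in the difference, and 110 is the lexicographically first length-3 string in L(P) \ L(Q).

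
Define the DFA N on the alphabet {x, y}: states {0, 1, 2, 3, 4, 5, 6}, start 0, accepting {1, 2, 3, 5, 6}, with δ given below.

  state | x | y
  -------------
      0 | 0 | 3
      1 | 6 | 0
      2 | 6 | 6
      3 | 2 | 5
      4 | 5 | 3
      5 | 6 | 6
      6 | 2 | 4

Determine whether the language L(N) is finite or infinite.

infinite

State 0 is reachable from the start and can reach an accepting state, and it lies on the cycle 0 → 0.
Traversing that cycle any number of times yields accepted strings of unbounded length, so the language is infinite.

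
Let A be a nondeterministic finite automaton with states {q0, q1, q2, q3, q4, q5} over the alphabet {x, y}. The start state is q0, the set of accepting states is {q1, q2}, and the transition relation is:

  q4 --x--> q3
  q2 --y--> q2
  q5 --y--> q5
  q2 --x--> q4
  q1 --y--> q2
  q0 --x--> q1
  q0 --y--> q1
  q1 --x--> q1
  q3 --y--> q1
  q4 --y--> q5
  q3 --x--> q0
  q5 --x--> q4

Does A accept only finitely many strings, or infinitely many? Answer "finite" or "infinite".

State q1 is reachable from the start and can reach an accepting state, and it lies on the cycle q1 → q1.
Traversing that cycle any number of times yields accepted strings of unbounded length, so the language is infinite.

infinite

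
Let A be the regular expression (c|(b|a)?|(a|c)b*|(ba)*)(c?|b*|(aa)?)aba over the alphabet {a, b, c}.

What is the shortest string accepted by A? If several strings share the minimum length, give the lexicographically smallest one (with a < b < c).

aba

By inspection of the expression, no string of length less than 3 matches, and aba is the lexicographically first match of length 3.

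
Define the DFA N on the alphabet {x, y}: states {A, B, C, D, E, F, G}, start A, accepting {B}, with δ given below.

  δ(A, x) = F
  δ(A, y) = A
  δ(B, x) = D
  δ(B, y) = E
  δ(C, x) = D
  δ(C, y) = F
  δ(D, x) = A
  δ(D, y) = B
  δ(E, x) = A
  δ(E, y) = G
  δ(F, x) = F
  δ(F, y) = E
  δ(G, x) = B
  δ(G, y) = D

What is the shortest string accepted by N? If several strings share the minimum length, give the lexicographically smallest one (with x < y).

xyyx

A breadth-first search from A reaches an accepting state first via the path A → F → E → G → B on input xyyx.
No string of length < 4 is accepted (BFS exhausts all shorter strings without reaching an accepting state), and xyyx is the lexicographically least accepting string of length 4.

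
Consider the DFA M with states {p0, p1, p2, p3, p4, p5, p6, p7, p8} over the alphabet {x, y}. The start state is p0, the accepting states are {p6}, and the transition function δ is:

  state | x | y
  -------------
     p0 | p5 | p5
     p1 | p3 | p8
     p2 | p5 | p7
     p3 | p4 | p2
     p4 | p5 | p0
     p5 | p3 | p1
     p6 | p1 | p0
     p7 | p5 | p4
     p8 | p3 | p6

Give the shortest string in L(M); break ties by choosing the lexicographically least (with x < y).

xyyy

A breadth-first search from p0 reaches an accepting state first via the path p0 → p5 → p1 → p8 → p6 on input xyyy.
No string of length < 4 is accepted (BFS exhausts all shorter strings without reaching an accepting state), and xyyy is the lexicographically least accepting string of length 4.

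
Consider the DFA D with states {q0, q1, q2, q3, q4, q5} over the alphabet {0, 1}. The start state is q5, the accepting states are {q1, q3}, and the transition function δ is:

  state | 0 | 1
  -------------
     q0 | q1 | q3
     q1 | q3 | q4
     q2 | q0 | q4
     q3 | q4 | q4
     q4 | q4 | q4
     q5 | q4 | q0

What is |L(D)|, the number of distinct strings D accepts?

The useful subgraph on states {q0, q1, q3, q5} is acyclic, so L(D) is finite; the longest accepting path visits 4 useful states, giving maximum string length 3.
Counting accepting paths from q5 by length: 2 of length 2, 1 of length 3. Total 3.

3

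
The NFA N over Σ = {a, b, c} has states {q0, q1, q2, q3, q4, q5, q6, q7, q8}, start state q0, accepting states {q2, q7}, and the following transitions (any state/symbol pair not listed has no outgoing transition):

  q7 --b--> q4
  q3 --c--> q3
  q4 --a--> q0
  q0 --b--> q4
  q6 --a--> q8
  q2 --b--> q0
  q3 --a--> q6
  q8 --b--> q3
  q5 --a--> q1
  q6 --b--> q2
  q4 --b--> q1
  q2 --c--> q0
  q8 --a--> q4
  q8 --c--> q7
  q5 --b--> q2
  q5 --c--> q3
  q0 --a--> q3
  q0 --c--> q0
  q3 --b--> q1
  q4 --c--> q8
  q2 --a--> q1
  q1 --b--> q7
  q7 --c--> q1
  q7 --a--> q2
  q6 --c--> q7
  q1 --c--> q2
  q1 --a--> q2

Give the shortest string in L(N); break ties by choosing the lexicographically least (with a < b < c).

A breadth-first search from q0 reaches an accepting state first via the path q0 → q3 → q6 → q2 on input aab.
No string of length < 3 is accepted (BFS exhausts all shorter strings without reaching an accepting state), and aab is the lexicographically least accepting string of length 3.

aab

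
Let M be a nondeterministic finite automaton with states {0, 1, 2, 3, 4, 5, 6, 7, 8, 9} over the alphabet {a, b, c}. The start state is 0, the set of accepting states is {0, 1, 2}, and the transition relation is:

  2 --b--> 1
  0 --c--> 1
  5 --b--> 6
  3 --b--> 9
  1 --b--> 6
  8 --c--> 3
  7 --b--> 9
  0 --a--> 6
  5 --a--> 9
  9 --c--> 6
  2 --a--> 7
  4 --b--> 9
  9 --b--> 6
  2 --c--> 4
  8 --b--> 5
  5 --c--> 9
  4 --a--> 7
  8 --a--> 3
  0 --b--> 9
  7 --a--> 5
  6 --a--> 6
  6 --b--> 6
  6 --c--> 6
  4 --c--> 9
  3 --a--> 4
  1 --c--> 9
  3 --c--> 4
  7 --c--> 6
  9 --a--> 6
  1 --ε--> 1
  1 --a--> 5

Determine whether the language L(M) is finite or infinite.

finite

The useful states (reachable from 0 and able to reach an accepting state) are {0, 1}.
Restricted to these states the transition graph has no cycle, so every accepting path has bounded length and L is finite.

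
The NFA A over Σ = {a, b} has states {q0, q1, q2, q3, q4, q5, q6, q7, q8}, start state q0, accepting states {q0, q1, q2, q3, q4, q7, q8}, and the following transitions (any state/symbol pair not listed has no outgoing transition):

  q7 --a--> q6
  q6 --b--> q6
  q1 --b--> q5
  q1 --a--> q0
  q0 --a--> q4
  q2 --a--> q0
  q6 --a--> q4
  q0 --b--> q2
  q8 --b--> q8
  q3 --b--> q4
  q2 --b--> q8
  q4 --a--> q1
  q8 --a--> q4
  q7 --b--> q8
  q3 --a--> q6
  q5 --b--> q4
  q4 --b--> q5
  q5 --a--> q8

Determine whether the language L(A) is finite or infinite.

State q0 is reachable from the start and can reach an accepting state, and it lies on the cycle q0 → q2 → q0.
Traversing that cycle any number of times yields accepted strings of unbounded length, so the language is infinite.

infinite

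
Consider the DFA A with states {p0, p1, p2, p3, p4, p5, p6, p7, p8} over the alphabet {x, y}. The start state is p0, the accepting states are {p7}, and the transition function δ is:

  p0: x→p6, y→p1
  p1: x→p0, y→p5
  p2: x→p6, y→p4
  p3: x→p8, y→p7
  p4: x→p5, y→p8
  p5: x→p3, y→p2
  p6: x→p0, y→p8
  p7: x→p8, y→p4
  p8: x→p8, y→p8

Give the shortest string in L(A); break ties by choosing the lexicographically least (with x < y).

A breadth-first search from p0 reaches an accepting state first via the path p0 → p1 → p5 → p3 → p7 on input yyxy.
No string of length < 4 is accepted (BFS exhausts all shorter strings without reaching an accepting state), and yyxy is the lexicographically least accepting string of length 4.

yyxy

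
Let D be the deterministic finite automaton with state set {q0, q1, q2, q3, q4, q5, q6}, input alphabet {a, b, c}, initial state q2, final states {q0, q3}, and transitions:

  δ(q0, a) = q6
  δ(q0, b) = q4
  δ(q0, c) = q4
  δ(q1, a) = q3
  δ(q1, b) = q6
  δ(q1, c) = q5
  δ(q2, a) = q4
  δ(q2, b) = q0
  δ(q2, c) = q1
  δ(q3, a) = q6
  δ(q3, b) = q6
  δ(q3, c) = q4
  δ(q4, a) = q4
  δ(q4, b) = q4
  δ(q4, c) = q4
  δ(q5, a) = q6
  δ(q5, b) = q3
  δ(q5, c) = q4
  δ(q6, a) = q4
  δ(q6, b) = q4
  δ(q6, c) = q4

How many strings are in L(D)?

The useful subgraph on states {q0, q1, q2, q3, q5} is acyclic, so L(D) is finite; the longest accepting path visits 4 useful states, giving maximum string length 3.
Counting accepting paths from q2 by length: 1 of length 1, 1 of length 2, 1 of length 3. Total 3.

3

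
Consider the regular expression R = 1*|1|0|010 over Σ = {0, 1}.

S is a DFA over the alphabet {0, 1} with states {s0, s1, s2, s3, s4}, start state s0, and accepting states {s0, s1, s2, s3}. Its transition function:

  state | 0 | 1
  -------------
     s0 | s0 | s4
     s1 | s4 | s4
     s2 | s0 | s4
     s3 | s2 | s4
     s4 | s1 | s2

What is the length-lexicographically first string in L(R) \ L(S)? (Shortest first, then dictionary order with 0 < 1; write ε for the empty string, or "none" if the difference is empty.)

1

The string 1 is accepted by R but not by S.
No shorter string lies in the difference, and 1 is the lexicographically first length-1 string in L(R) \ L(S).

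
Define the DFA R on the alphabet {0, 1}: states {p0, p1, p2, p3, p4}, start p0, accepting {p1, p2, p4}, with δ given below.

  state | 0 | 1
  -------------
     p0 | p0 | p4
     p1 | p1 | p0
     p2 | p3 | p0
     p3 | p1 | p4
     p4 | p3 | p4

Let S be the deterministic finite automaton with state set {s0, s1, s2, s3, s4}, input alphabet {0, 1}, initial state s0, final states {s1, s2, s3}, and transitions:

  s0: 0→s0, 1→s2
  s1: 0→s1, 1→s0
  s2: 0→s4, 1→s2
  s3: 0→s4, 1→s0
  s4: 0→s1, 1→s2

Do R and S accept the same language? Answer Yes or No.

Yes

Exploring the product automaton R × S from the start pair (p0, s0), following both machines on each input symbol, reaches 4 state pairs: (p0, s0), (p4, s2), (p3, s4), (p1, s1).
R accepts in {p1, p2, p4} and S accepts in {s1, s2, s3}. In every reachable pair the two components are either both accepting — (p4, s2), (p1, s1) — or both non-accepting, so no string is accepted by exactly one of the machines: L(R) \ L(S) and L(S) \ L(R) are both empty.
Hence every string is accepted by R iff it is accepted by S, and the two languages coincide.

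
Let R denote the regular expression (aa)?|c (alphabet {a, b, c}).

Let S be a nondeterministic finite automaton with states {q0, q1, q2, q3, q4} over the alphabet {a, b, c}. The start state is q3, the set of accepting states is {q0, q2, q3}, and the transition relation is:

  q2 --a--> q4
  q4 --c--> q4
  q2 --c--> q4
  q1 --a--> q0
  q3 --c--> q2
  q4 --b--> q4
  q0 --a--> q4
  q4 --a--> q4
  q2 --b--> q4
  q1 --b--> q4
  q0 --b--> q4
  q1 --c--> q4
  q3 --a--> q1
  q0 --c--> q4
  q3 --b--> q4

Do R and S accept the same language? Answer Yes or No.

Converting the expression R to a DFA (subset construction, then merging equivalent states) gives the minimal DFA with states {r0, r1, r2, r3}, start state r0, accepting states {r0, r3} and transitions r0: a→r1, b→r2, c→r3; r1: a→r3, b→r2, c→r2; r2: a→r2, b→r2, c→r2; r3: a→r2, b→r2, c→r2.
Exploring the product automaton R × S from the start pair (r0, q3), following both machines on each input symbol, reaches 5 state pairs: (r0, q3), (r1, q1), (r2, q4), (r3, q2), (r3, q0).
R accepts in {r0, r3} and S accepts in {q0, q2, q3}. In every reachable pair the two components are either both accepting — (r0, q3), (r3, q2), (r3, q0) — or both non-accepting, so no string is accepted by exactly one of the machines: L(R) \ L(S) and L(S) \ L(R) are both empty.
Hence every string is accepted by R iff it is accepted by S, and the two languages coincide.

Yes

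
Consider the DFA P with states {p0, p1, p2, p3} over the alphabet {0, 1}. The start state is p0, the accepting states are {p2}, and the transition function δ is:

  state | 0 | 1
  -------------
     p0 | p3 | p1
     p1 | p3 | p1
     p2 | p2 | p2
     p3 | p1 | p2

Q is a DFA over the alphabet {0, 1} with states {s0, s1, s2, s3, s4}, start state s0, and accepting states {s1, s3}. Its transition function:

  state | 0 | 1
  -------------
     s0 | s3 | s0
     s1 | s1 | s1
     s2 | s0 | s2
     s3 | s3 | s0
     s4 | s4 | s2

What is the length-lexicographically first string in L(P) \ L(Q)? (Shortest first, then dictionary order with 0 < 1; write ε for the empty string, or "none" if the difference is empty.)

The string 01 is accepted by P but not by Q.
No shorter string lies in the difference, and 01 is the lexicographically first length-2 string in L(P) \ L(Q).

01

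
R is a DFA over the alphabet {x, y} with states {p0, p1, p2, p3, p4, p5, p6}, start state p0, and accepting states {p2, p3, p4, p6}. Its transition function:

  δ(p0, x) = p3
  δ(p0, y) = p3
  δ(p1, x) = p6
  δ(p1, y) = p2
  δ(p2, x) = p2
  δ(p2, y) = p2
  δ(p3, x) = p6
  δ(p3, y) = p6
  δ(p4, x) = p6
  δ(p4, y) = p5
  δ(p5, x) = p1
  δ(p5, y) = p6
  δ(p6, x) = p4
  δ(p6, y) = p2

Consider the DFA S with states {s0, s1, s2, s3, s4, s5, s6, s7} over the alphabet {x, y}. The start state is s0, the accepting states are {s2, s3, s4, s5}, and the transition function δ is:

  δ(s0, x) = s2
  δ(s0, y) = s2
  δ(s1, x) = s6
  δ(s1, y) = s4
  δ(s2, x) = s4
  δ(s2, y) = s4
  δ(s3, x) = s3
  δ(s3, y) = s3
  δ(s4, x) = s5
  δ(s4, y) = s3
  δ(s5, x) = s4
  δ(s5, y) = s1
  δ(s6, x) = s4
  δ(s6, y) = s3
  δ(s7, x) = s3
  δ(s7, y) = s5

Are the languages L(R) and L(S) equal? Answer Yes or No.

Exploring the product automaton R × S from the start pair (p0, s0), following both machines on each input symbol, reaches 7 state pairs: (p0, s0), (p3, s2), (p6, s4), (p4, s5), (p2, s3), (p5, s1), (p1, s6).
R accepts in {p2, p3, p4, p6} and S accepts in {s2, s3, s4, s5}. In every reachable pair the two components are either both accepting — (p3, s2), (p6, s4), (p4, s5), (p2, s3) — or both non-accepting, so no string is accepted by exactly one of the machines: L(R) \ L(S) and L(S) \ L(R) are both empty.
Hence every string is accepted by R iff it is accepted by S, and the two languages coincide.

Yes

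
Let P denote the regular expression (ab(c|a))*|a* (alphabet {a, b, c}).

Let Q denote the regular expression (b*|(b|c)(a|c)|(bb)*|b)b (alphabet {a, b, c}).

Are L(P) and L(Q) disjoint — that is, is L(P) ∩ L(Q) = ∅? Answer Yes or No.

Converting the expression P to a DFA (subset construction, then merging equivalent states) gives the minimal DFA with states {p0, p1, p2, p3, p4, p5, p6}, start state p0, accepting states {p0, p1, p3, p5} and transitions p0: a→p1, b→p2, c→p2; p1: a→p3, b→p4, c→p2; p2: a→p2, b→p2, c→p2; p3: a→p3, b→p2, c→p2; p4: a→p5, b→p2, c→p5; p5: a→p6, b→p2, c→p2; p6: a→p2, b→p4, c→p2.
Converting the expression Q to a DFA (subset construction, then merging equivalent states) gives the minimal DFA with states {q0, q1, q2, q3, q4, q5, q6}, start state q0, accepting states {q2, q5, q6} and transitions q0: a→q1, b→q2, c→q3; q1: a→q1, b→q1, c→q1; q2: a→q4, b→q5, c→q4; q3: a→q4, b→q1, c→q4; q4: a→q1, b→q6, c→q1; q5: a→q1, b→q5, c→q1; q6: a→q1, b→q1, c→q1.
Exploring the product automaton P × Q from the start pair (p0, q0), following both machines on each input symbol, reaches 12 state pairs: (p0, q0), (p1, q1), (p2, q2), (p2, q3), (p3, q1), (p4, q1), (p2, q1), (p2, q4), (p2, q5), (p5, q1), (p2, q6), (p6, q1).
P accepts in {p0, p1, p3, p5} and Q accepts in {q2, q5, q6}; no reachable pair has both components accepting, so no string drives both machines to acceptance simultaneously and L(P) ∩ L(Q) = ∅.
So no string is accepted by both, and the intersection is empty.

Yes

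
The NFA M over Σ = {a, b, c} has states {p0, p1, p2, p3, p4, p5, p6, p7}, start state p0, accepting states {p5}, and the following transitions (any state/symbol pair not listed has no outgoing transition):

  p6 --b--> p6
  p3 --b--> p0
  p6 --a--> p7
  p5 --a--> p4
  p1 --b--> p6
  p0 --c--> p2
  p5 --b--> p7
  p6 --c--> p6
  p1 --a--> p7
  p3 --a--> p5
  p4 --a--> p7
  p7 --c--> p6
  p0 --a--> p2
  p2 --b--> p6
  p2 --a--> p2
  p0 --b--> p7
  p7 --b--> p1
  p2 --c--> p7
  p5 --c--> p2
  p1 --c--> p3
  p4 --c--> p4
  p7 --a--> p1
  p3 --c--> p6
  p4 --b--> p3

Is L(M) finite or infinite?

infinite

State p2 is reachable from the start and can reach an accepting state, and it lies on the cycle p2 → p2.
Traversing that cycle any number of times yields accepted strings of unbounded length, so the language is infinite.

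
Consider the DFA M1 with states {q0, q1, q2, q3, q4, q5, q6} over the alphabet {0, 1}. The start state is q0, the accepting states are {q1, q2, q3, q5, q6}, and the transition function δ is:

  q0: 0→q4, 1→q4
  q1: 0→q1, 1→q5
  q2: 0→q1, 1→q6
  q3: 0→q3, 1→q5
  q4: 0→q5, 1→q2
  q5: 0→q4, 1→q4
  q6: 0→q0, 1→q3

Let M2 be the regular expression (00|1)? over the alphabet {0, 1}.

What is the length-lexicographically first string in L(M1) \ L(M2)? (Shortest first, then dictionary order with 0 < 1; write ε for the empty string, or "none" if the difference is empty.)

The string 01 is accepted by M1 but not by M2.
No shorter string lies in the difference, and 01 is the lexicographically first length-2 string in L(M1) \ L(M2).

01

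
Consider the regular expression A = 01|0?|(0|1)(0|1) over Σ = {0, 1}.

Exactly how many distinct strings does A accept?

6

The expression has no Kleene star, so L(A) is finite. Expanding the alternatives gives {ε, 0, 00, 01, 10, 11}.
That is 1 of length 0, 1 of length 1, 4 of length 2: 6 strings in all.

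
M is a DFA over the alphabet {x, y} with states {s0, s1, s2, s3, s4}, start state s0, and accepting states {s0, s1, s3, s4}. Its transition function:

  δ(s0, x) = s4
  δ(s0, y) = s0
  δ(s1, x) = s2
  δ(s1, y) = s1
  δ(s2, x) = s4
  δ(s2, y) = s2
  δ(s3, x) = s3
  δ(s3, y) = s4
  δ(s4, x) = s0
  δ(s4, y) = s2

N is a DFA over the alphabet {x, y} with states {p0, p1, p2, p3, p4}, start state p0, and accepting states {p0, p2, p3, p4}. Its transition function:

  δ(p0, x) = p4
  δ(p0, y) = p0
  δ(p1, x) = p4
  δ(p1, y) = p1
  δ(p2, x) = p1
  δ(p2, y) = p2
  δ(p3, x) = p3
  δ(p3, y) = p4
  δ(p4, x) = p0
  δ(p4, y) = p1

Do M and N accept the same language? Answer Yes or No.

Yes

Exploring the product automaton M × N from the start pair (s0, p0), following both machines on each input symbol, reaches 3 state pairs: (s0, p0), (s4, p4), (s2, p1).
M accepts in {s0, s1, s3, s4} and N accepts in {p0, p2, p3, p4}. In every reachable pair the two components are either both accepting — (s0, p0), (s4, p4) — or both non-accepting, so no string is accepted by exactly one of the machines: L(M) \ L(N) and L(N) \ L(M) are both empty.
Hence every string is accepted by M iff it is accepted by N, and the two languages coincide.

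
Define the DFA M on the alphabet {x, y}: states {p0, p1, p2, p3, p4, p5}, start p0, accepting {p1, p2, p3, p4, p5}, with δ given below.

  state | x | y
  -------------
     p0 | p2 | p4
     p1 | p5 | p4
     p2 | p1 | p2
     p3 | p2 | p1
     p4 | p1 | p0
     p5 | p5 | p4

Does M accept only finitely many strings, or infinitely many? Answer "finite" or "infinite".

infinite

State p0 is reachable from the start and can reach an accepting state, and it lies on the cycle p0 → p2 → p1 → p4 → p0.
Traversing that cycle any number of times yields accepted strings of unbounded length, so the language is infinite.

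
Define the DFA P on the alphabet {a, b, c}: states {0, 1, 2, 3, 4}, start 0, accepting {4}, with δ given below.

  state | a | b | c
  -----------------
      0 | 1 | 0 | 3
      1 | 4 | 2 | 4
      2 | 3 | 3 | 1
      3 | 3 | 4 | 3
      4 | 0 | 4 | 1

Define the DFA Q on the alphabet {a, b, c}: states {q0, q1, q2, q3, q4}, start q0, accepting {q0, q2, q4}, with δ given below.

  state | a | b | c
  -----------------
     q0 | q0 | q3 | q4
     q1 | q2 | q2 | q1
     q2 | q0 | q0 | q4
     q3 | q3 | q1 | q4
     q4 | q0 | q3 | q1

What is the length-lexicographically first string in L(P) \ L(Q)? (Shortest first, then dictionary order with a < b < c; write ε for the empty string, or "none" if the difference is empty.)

The string cb is accepted by P but not by Q.
No shorter string lies in the difference, and cb is the lexicographically first length-2 string in L(P) \ L(Q).

cb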